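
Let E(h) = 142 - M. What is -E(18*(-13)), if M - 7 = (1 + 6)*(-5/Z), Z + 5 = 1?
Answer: -505/4 ≈ -126.25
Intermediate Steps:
Z = -4 (Z = -5 + 1 = -4)
M = 63/4 (M = 7 + (1 + 6)*(-5/(-4)) = 7 + 7*(-5*(-¼)) = 7 + 7*(5/4) = 7 + 35/4 = 63/4 ≈ 15.750)
E(h) = 505/4 (E(h) = 142 - 1*63/4 = 142 - 63/4 = 505/4)
-E(18*(-13)) = -1*505/4 = -505/4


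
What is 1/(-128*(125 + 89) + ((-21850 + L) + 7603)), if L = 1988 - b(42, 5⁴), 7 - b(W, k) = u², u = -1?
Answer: -1/39657 ≈ -2.5216e-5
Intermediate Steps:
b(W, k) = 6 (b(W, k) = 7 - 1*(-1)² = 7 - 1*1 = 7 - 1 = 6)
L = 1982 (L = 1988 - 1*6 = 1988 - 6 = 1982)
1/(-128*(125 + 89) + ((-21850 + L) + 7603)) = 1/(-128*(125 + 89) + ((-21850 + 1982) + 7603)) = 1/(-128*214 + (-19868 + 7603)) = 1/(-27392 - 12265) = 1/(-39657) = -1/39657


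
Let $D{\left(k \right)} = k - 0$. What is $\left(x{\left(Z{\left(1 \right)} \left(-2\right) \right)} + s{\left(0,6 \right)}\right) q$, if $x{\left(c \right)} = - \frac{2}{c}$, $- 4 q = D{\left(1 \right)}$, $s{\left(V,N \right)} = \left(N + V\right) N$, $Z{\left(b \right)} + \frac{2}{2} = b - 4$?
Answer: $- \frac{143}{16} \approx -8.9375$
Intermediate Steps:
$Z{\left(b \right)} = -5 + b$ ($Z{\left(b \right)} = -1 + \left(b - 4\right) = -1 + \left(-4 + b\right) = -5 + b$)
$s{\left(V,N \right)} = N \left(N + V\right)$
$D{\left(k \right)} = k$ ($D{\left(k \right)} = k + 0 = k$)
$q = - \frac{1}{4}$ ($q = \left(- \frac{1}{4}\right) 1 = - \frac{1}{4} \approx -0.25$)
$\left(x{\left(Z{\left(1 \right)} \left(-2\right) \right)} + s{\left(0,6 \right)}\right) q = \left(- \frac{2}{\left(-5 + 1\right) \left(-2\right)} + 6 \left(6 + 0\right)\right) \left(- \frac{1}{4}\right) = \left(- \frac{2}{\left(-4\right) \left(-2\right)} + 6 \cdot 6\right) \left(- \frac{1}{4}\right) = \left(- \frac{2}{8} + 36\right) \left(- \frac{1}{4}\right) = \left(\left(-2\right) \frac{1}{8} + 36\right) \left(- \frac{1}{4}\right) = \left(- \frac{1}{4} + 36\right) \left(- \frac{1}{4}\right) = \frac{143}{4} \left(- \frac{1}{4}\right) = - \frac{143}{16}$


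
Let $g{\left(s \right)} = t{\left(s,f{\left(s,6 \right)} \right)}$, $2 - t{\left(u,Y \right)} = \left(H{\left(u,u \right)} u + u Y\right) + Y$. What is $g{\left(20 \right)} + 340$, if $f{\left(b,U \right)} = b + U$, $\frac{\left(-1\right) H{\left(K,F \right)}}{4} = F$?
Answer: $1396$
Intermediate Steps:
$H{\left(K,F \right)} = - 4 F$
$f{\left(b,U \right)} = U + b$
$t{\left(u,Y \right)} = 2 - Y + 4 u^{2} - Y u$ ($t{\left(u,Y \right)} = 2 - \left(\left(- 4 u u + u Y\right) + Y\right) = 2 - \left(\left(- 4 u^{2} + Y u\right) + Y\right) = 2 - \left(Y - 4 u^{2} + Y u\right) = 2 - Y + 4 u^{2} - Y u$)
$g{\left(s \right)} = -4 - s + 4 s^{2} - s \left(6 + s\right)$ ($g{\left(s \right)} = 2 - \left(6 + s\right) + 4 s^{2} - \left(6 + s\right) s = 2 - \left(6 + s\right) + 4 s^{2} - s \left(6 + s\right) = -4 - s + 4 s^{2} - s \left(6 + s\right)$)
$g{\left(20 \right)} + 340 = \left(-4 - 140 + 3 \cdot 20^{2}\right) + 340 = \left(-4 - 140 + 3 \cdot 400\right) + 340 = \left(-4 - 140 + 1200\right) + 340 = 1056 + 340 = 1396$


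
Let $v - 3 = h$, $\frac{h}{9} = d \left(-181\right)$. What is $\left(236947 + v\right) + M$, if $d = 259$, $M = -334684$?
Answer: $-519645$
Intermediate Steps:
$h = -421911$ ($h = 9 \cdot 259 \left(-181\right) = 9 \left(-46879\right) = -421911$)
$v = -421908$ ($v = 3 - 421911 = -421908$)
$\left(236947 + v\right) + M = \left(236947 - 421908\right) - 334684 = -184961 - 334684 = -519645$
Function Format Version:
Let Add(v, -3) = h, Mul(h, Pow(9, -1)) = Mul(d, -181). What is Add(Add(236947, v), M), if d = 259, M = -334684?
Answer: -519645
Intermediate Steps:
h = -421911 (h = Mul(9, Mul(259, -181)) = Mul(9, -46879) = -421911)
v = -421908 (v = Add(3, -421911) = -421908)
Add(Add(236947, v), M) = Add(Add(236947, -421908), -334684) = Add(-184961, -334684) = -519645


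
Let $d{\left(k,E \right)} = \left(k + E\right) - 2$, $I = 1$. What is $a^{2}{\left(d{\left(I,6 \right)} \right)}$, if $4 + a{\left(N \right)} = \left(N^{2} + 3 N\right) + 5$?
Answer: $1681$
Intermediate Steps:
$d{\left(k,E \right)} = -2 + E + k$ ($d{\left(k,E \right)} = \left(E + k\right) - 2 = -2 + E + k$)
$a{\left(N \right)} = 1 + N^{2} + 3 N$ ($a{\left(N \right)} = -4 + \left(\left(N^{2} + 3 N\right) + 5\right) = -4 + \left(5 + N^{2} + 3 N\right) = 1 + N^{2} + 3 N$)
$a^{2}{\left(d{\left(I,6 \right)} \right)} = \left(1 + \left(-2 + 6 + 1\right)^{2} + 3 \left(-2 + 6 + 1\right)\right)^{2} = \left(1 + 5^{2} + 3 \cdot 5\right)^{2} = \left(1 + 25 + 15\right)^{2} = 41^{2} = 1681$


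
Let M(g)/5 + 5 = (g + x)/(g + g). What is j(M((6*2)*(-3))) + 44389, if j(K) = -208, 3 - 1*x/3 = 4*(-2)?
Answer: 44181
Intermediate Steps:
x = 33 (x = 9 - 12*(-2) = 9 - 3*(-8) = 9 + 24 = 33)
M(g) = -25 + 5*(33 + g)/(2*g) (M(g) = -25 + 5*((g + 33)/(g + g)) = -25 + 5*((33 + g)/((2*g))) = -25 + 5*((33 + g)*(1/(2*g))) = -25 + 5*((33 + g)/(2*g)) = -25 + 5*(33 + g)/(2*g))
j(M((6*2)*(-3))) + 44389 = -208 + 44389 = 44181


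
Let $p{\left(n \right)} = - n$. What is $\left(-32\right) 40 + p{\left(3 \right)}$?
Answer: $-1283$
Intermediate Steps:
$\left(-32\right) 40 + p{\left(3 \right)} = \left(-32\right) 40 - 3 = -1280 - 3 = -1283$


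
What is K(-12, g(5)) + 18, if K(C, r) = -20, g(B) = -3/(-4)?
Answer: -2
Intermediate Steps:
g(B) = ¾ (g(B) = -3*(-¼) = ¾)
K(-12, g(5)) + 18 = -20 + 18 = -2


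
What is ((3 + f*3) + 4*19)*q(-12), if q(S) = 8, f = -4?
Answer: 536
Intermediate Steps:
((3 + f*3) + 4*19)*q(-12) = ((3 - 4*3) + 4*19)*8 = ((3 - 12) + 76)*8 = (-9 + 76)*8 = 67*8 = 536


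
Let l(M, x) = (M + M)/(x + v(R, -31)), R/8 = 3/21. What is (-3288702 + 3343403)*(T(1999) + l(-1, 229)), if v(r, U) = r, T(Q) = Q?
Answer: 176157732875/1611 ≈ 1.0935e+8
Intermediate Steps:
R = 8/7 (R = 8*(3/21) = 8*(3*(1/21)) = 8*(⅐) = 8/7 ≈ 1.1429)
l(M, x) = 2*M/(8/7 + x) (l(M, x) = (M + M)/(x + 8/7) = (2*M)/(8/7 + x) = 2*M/(8/7 + x))
(-3288702 + 3343403)*(T(1999) + l(-1, 229)) = (-3288702 + 3343403)*(1999 + 14*(-1)/(8 + 7*229)) = 54701*(1999 + 14*(-1)/(8 + 1603)) = 54701*(1999 + 14*(-1)/1611) = 54701*(1999 + 14*(-1)*(1/1611)) = 54701*(1999 - 14/1611) = 54701*(3220375/1611) = 176157732875/1611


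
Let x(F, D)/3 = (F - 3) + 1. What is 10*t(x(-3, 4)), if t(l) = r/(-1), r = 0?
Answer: 0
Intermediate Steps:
x(F, D) = -6 + 3*F (x(F, D) = 3*((F - 3) + 1) = 3*((-3 + F) + 1) = 3*(-2 + F) = -6 + 3*F)
t(l) = 0 (t(l) = 0/(-1) = 0*(-1) = 0)
10*t(x(-3, 4)) = 10*0 = 0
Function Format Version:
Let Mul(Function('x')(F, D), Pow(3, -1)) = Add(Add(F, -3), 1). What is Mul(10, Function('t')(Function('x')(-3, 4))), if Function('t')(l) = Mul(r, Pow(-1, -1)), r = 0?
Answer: 0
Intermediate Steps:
Function('x')(F, D) = Add(-6, Mul(3, F)) (Function('x')(F, D) = Mul(3, Add(Add(F, -3), 1)) = Mul(3, Add(Add(-3, F), 1)) = Mul(3, Add(-2, F)) = Add(-6, Mul(3, F)))
Function('t')(l) = 0 (Function('t')(l) = Mul(0, Pow(-1, -1)) = Mul(0, -1) = 0)
Mul(10, Function('t')(Function('x')(-3, 4))) = Mul(10, 0) = 0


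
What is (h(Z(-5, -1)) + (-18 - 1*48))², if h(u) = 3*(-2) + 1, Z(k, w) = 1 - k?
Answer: 5041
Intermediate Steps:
h(u) = -5 (h(u) = -6 + 1 = -5)
(h(Z(-5, -1)) + (-18 - 1*48))² = (-5 + (-18 - 1*48))² = (-5 + (-18 - 48))² = (-5 - 66)² = (-71)² = 5041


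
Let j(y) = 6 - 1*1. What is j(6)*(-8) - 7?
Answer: -47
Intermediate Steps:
j(y) = 5 (j(y) = 6 - 1 = 5)
j(6)*(-8) - 7 = 5*(-8) - 7 = -40 - 7 = -47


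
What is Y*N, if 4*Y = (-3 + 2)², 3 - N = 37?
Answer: -17/2 ≈ -8.5000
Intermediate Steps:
N = -34 (N = 3 - 1*37 = 3 - 37 = -34)
Y = ¼ (Y = (-3 + 2)²/4 = (¼)*(-1)² = (¼)*1 = ¼ ≈ 0.25000)
Y*N = (¼)*(-34) = -17/2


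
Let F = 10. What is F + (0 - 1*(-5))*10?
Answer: 60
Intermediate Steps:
F + (0 - 1*(-5))*10 = 10 + (0 - 1*(-5))*10 = 10 + (0 + 5)*10 = 10 + 5*10 = 10 + 50 = 60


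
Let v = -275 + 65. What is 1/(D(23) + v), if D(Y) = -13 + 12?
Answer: -1/211 ≈ -0.0047393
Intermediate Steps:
D(Y) = -1
v = -210
1/(D(23) + v) = 1/(-1 - 210) = 1/(-211) = -1/211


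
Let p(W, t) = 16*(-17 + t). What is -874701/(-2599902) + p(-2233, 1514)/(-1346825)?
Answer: 123977369069/389068112350 ≈ 0.31865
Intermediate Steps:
p(W, t) = -272 + 16*t
-874701/(-2599902) + p(-2233, 1514)/(-1346825) = -874701/(-2599902) + (-272 + 16*1514)/(-1346825) = -874701*(-1/2599902) + (-272 + 24224)*(-1/1346825) = 97189/288878 + 23952*(-1/1346825) = 97189/288878 - 23952/1346825 = 123977369069/389068112350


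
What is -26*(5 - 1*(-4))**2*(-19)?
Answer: 40014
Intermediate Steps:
-26*(5 - 1*(-4))**2*(-19) = -26*(5 + 4)**2*(-19) = -26*9**2*(-19) = -26*81*(-19) = -2106*(-19) = 40014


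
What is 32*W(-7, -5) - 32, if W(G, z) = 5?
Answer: 128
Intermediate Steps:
32*W(-7, -5) - 32 = 32*5 - 32 = 160 - 32 = 128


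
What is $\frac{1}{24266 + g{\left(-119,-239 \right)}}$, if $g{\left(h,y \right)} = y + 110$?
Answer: $\frac{1}{24137} \approx 4.143 \cdot 10^{-5}$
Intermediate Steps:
$g{\left(h,y \right)} = 110 + y$
$\frac{1}{24266 + g{\left(-119,-239 \right)}} = \frac{1}{24266 + \left(110 - 239\right)} = \frac{1}{24266 - 129} = \frac{1}{24137}$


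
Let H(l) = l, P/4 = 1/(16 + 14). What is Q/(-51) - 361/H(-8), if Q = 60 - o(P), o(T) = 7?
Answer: 17987/408 ≈ 44.086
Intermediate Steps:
P = 2/15 (P = 4/(16 + 14) = 4/30 = 4*(1/30) = 2/15 ≈ 0.13333)
Q = 53 (Q = 60 - 1*7 = 60 - 7 = 53)
Q/(-51) - 361/H(-8) = 53/(-51) - 361/(-8) = 53*(-1/51) - 361*(-1/8) = -53/51 + 361/8 = 17987/408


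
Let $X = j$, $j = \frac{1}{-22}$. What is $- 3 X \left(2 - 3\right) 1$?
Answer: $- \frac{3}{22} \approx -0.13636$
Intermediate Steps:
$j = - \frac{1}{22} \approx -0.045455$
$X = - \frac{1}{22} \approx -0.045455$
$- 3 X \left(2 - 3\right) 1 = \left(-3\right) \left(- \frac{1}{22}\right) \left(2 - 3\right) 1 = \frac{3 \left(\left(-1\right) 1\right)}{22} = \frac{3}{22} \left(-1\right) = - \frac{3}{22}$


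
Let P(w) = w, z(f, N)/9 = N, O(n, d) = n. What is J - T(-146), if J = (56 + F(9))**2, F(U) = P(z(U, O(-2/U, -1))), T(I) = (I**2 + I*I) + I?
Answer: -39570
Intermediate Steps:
T(I) = I + 2*I**2 (T(I) = (I**2 + I**2) + I = 2*I**2 + I = I + 2*I**2)
z(f, N) = 9*N
F(U) = -18/U (F(U) = 9*(-2/U) = -18/U)
J = 2916 (J = (56 - 18/9)**2 = (56 - 18*1/9)**2 = (56 - 2)**2 = 54**2 = 2916)
J - T(-146) = 2916 - (-146)*(1 + 2*(-146)) = 2916 - (-146)*(1 - 292) = 2916 - (-146)*(-291) = 2916 - 1*42486 = 2916 - 42486 = -39570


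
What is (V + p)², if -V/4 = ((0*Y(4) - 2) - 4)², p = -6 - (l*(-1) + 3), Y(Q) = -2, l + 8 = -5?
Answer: 27556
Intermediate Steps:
l = -13 (l = -8 - 5 = -13)
p = -22 (p = -6 - (-13*(-1) + 3) = -6 - (13 + 3) = -6 - 1*16 = -6 - 16 = -22)
V = -144 (V = -4*((0*(-2) - 2) - 4)² = -4*((0 - 2) - 4)² = -4*(-2 - 4)² = -4*(-6)² = -4*36 = -144)
(V + p)² = (-144 - 22)² = (-166)² = 27556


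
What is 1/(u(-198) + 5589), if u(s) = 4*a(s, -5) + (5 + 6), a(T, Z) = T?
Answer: 1/4808 ≈ 0.00020799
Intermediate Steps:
u(s) = 11 + 4*s (u(s) = 4*s + (5 + 6) = 4*s + 11 = 11 + 4*s)
1/(u(-198) + 5589) = 1/((11 + 4*(-198)) + 5589) = 1/((11 - 792) + 5589) = 1/(-781 + 5589) = 1/4808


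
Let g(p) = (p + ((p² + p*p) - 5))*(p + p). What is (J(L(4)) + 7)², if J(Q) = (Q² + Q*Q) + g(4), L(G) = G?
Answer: 82369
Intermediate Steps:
g(p) = 2*p*(-5 + p + 2*p²) (g(p) = (p + ((p² + p²) - 5))*(2*p) = (p + (2*p² - 5))*(2*p) = (p + (-5 + 2*p²))*(2*p) = (-5 + p + 2*p²)*(2*p) = 2*p*(-5 + p + 2*p²))
J(Q) = 248 + 2*Q² (J(Q) = (Q² + Q*Q) + 2*4*(-5 + 4 + 2*4²) = (Q² + Q²) + 2*4*(-5 + 4 + 2*16) = 2*Q² + 2*4*(-5 + 4 + 32) = 2*Q² + 2*4*31 = 2*Q² + 248 = 248 + 2*Q²)
(J(L(4)) + 7)² = ((248 + 2*4²) + 7)² = ((248 + 2*16) + 7)² = ((248 + 32) + 7)² = (280 + 7)² = 287² = 82369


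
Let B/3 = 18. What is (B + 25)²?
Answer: 6241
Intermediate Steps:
B = 54 (B = 3*18 = 54)
(B + 25)² = (54 + 25)² = 79² = 6241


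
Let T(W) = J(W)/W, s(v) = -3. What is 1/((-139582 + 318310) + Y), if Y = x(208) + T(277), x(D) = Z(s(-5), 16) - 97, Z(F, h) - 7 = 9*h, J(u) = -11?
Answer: 277/49522603 ≈ 5.5934e-6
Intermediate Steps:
Z(F, h) = 7 + 9*h
x(D) = 54 (x(D) = (7 + 9*16) - 97 = (7 + 144) - 97 = 151 - 97 = 54)
T(W) = -11/W
Y = 14947/277 (Y = 54 - 11/277 = 14947/277 ≈ 53.960)
1/((-139582 + 318310) + Y) = 1/((-139582 + 318310) + 14947/277) = 1/(178728 + 14947/277) = 1/(49522603/277) = 277/49522603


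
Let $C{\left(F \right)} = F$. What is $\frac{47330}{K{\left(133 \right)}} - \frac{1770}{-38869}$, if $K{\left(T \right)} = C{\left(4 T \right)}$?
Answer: $\frac{920305705}{10339154} \approx 89.012$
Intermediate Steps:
$K{\left(T \right)} = 4 T$
$\frac{47330}{K{\left(133 \right)}} - \frac{1770}{-38869} = \frac{47330}{4 \cdot 133} - \frac{1770}{-38869} = \frac{47330}{532} - - \frac{1770}{38869} = 47330 \cdot \frac{1}{532} + \frac{1770}{38869} = \frac{23665}{266} + \frac{1770}{38869} = \frac{920305705}{10339154}$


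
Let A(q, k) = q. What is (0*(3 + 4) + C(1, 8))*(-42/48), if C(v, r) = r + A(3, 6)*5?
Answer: -161/8 ≈ -20.125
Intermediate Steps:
C(v, r) = 15 + r (C(v, r) = r + 3*5 = r + 15 = 15 + r)
(0*(3 + 4) + C(1, 8))*(-42/48) = (0*(3 + 4) + (15 + 8))*(-42/48) = (0*7 + 23)*(-42*1/48) = (0 + 23)*(-7/8) = 23*(-7/8) = -161/8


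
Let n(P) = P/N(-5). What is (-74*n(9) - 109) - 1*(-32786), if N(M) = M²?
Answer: 816259/25 ≈ 32650.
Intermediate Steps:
n(P) = P/25 (n(P) = P/((-5)²) = P/25)
(-74*n(9) - 109) - 1*(-32786) = (-74*9/25 - 109) - 1*(-32786) = (-74*9/25 - 109) + 32786 = (-666/25 - 109) + 32786 = -3391/25 + 32786 = 816259/25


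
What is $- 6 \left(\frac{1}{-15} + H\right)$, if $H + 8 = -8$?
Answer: $\frac{482}{5} \approx 96.4$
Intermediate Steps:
$H = -16$ ($H = -8 - 8 = -16$)
$- 6 \left(\frac{1}{-15} + H\right) = - 6 \left(\frac{1}{-15} - 16\right) = - 6 \left(- \frac{1}{15} - 16\right) = \left(-6\right) \left(- \frac{241}{15}\right) = \frac{482}{5}$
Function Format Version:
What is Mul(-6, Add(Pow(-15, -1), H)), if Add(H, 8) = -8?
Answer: Rational(482, 5) ≈ 96.400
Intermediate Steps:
H = -16 (H = Add(-8, -8) = -16)
Mul(-6, Add(Pow(-15, -1), H)) = Mul(-6, Add(Pow(-15, -1), -16)) = Mul(-6, Add(Rational(-1, 15), -16)) = Mul(-6, Rational(-241, 15)) = Rational(482, 5)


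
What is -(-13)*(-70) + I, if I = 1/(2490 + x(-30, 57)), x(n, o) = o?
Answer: -2317769/2547 ≈ -910.00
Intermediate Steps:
I = 1/2547 (I = 1/(2490 + 57) = 1/2547 ≈ 0.00039262)
-(-13)*(-70) + I = -(-13)*(-70) + 1/2547 = -1*910 + 1/2547 = -910 + 1/2547 = -2317769/2547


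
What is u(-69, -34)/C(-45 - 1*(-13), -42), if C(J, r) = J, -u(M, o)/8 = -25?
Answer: -25/4 ≈ -6.2500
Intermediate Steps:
u(M, o) = 200 (u(M, o) = -8*(-25) = 200)
u(-69, -34)/C(-45 - 1*(-13), -42) = 200/(-45 - 1*(-13)) = 200/(-45 + 13) = 200/(-32) = 200*(-1/32) = -25/4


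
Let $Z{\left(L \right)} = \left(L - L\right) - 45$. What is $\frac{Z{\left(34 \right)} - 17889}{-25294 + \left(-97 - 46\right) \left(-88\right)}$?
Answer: $\frac{8967}{6355} \approx 1.411$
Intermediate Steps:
$Z{\left(L \right)} = -45$ ($Z{\left(L \right)} = 0 - 45 = -45$)
$\frac{Z{\left(34 \right)} - 17889}{-25294 + \left(-97 - 46\right) \left(-88\right)} = \frac{-45 - 17889}{-25294 + \left(-97 - 46\right) \left(-88\right)} = - \frac{17934}{-25294 - -12584} = - \frac{17934}{-25294 + 12584} = - \frac{17934}{-12710} = \left(-17934\right) \left(- \frac{1}{12710}\right) = \frac{8967}{6355}$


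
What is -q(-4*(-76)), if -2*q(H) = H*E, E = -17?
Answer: -2584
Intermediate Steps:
q(H) = 17*H/2 (q(H) = -H*(-17)/2 = -(-17)*H/2 = 17*H/2)
-q(-4*(-76)) = -17*(-4*(-76))/2 = -17*304/2 = -1*2584 = -2584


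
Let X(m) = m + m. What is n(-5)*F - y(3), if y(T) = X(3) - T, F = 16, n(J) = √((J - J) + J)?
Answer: -3 + 16*I*√5 ≈ -3.0 + 35.777*I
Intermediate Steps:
X(m) = 2*m
n(J) = √J (n(J) = √(0 + J) = √J)
y(T) = 6 - T (y(T) = 2*3 - T = 6 - T)
n(-5)*F - y(3) = √(-5)*16 - (6 - 1*3) = (I*√5)*16 - (6 - 3) = 16*I*√5 - 1*3 = 16*I*√5 - 3 = -3 + 16*I*√5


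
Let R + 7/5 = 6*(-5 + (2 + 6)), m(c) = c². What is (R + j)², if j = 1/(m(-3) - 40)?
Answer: 6594624/24025 ≈ 274.49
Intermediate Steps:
R = 83/5 (R = -7/5 + 6*(-5 + (2 + 6)) = -7/5 + 6*(-5 + 8) = -7/5 + 6*3 = -7/5 + 18 = 83/5 ≈ 16.600)
j = -1/31 (j = 1/((-3)² - 40) = 1/(9 - 40) = 1/(-31) = -1/31 ≈ -0.032258)
(R + j)² = (83/5 - 1/31)² = (2568/155)² = 6594624/24025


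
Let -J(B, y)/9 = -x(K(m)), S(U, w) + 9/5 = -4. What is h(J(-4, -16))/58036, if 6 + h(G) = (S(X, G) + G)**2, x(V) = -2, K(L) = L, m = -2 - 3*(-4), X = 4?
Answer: 14011/1450900 ≈ 0.0096568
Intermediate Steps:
m = 10 (m = -2 + 12 = 10)
S(U, w) = -29/5 (S(U, w) = -9/5 - 4 = -29/5)
J(B, y) = -18 (J(B, y) = -(-9)*(-2) = -9*2 = -18)
h(G) = -6 + (-29/5 + G)**2
h(J(-4, -16))/58036 = (-6 + (-29 + 5*(-18))**2/25)/58036 = (-6 + (-29 - 90)**2/25)*(1/58036) = (-6 + (1/25)*(-119)**2)*(1/58036) = (-6 + (1/25)*14161)*(1/58036) = (-6 + 14161/25)*(1/58036) = (14011/25)*(1/58036) = 14011/1450900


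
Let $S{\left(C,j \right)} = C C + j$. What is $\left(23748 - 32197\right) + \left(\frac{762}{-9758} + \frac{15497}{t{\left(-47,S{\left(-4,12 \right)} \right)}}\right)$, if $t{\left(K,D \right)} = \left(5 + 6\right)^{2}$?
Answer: $- \frac{4912379429}{590359} \approx -8321.0$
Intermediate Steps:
$S{\left(C,j \right)} = j + C^{2}$ ($S{\left(C,j \right)} = C^{2} + j = j + C^{2}$)
$t{\left(K,D \right)} = 121$ ($t{\left(K,D \right)} = 11^{2} = 121$)
$\left(23748 - 32197\right) + \left(\frac{762}{-9758} + \frac{15497}{t{\left(-47,S{\left(-4,12 \right)} \right)}}\right) = \left(23748 - 32197\right) + \left(\frac{762}{-9758} + \frac{15497}{121}\right) = -8449 + \left(762 \left(- \frac{1}{9758}\right) + 15497 \cdot \frac{1}{121}\right) = -8449 + \left(- \frac{381}{4879} + \frac{15497}{121}\right) = -8449 + \frac{75563762}{590359} = - \frac{4912379429}{590359}$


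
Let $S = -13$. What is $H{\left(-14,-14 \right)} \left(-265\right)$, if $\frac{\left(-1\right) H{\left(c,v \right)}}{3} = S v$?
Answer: $144690$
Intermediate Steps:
$H{\left(c,v \right)} = 39 v$ ($H{\left(c,v \right)} = - 3 \left(- 13 v\right) = 39 v$)
$H{\left(-14,-14 \right)} \left(-265\right) = 39 \left(-14\right) \left(-265\right) = \left(-546\right) \left(-265\right) = 144690$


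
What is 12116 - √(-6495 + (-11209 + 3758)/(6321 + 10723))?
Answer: 12116 - 19*I*√1306725131/8522 ≈ 12116.0 - 80.594*I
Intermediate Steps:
12116 - √(-6495 + (-11209 + 3758)/(6321 + 10723)) = 12116 - √(-6495 - 7451/17044) = 12116 - √(-110708231/17044) = 12116 - 19*I*√1306725131/8522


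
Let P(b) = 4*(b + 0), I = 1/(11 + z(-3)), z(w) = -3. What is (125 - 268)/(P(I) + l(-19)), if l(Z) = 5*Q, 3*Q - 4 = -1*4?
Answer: -286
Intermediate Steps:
Q = 0 (Q = 4/3 + (-1*4)/3 = 4/3 + (1/3)*(-4) = 4/3 - 4/3 = 0)
l(Z) = 0 (l(Z) = 5*0 = 0)
I = 1/8 (I = 1/(11 - 3) = 1/8 ≈ 0.12500)
P(b) = 4*b
(125 - 268)/(P(I) + l(-19)) = (125 - 268)/(4*(1/8) + 0) = -143/(1/2 + 0) = -143/1/2 = -143*2 = -286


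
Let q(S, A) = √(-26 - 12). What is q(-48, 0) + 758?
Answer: 758 + I*√38 ≈ 758.0 + 6.1644*I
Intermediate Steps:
q(S, A) = I*√38 (q(S, A) = √(-38) = I*√38)
q(-48, 0) + 758 = I*√38 + 758 = 758 + I*√38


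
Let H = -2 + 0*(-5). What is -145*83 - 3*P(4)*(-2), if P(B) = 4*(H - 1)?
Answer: -12107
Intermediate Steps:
H = -2 (H = -2 + 0 = -2)
P(B) = -12 (P(B) = 4*(-2 - 1) = 4*(-3) = -12)
-145*83 - 3*P(4)*(-2) = -145*83 - 3*(-12)*(-2) = -12035 + 36*(-2) = -12035 - 72 = -12107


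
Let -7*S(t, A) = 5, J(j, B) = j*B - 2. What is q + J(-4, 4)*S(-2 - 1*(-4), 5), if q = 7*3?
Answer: 237/7 ≈ 33.857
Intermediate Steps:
J(j, B) = -2 + B*j (J(j, B) = B*j - 2 = -2 + B*j)
S(t, A) = -5/7 (S(t, A) = -⅐*5 = -5/7)
q = 21
q + J(-4, 4)*S(-2 - 1*(-4), 5) = 21 + (-2 + 4*(-4))*(-5/7) = 21 + (-2 - 16)*(-5/7) = 21 - 18*(-5/7) = 21 + 90/7 = 237/7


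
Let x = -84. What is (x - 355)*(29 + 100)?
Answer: -56631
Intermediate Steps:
(x - 355)*(29 + 100) = (-84 - 355)*(29 + 100) = -439*129 = -56631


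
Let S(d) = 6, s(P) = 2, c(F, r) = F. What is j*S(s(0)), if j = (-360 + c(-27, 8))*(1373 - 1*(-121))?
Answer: -3469068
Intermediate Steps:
j = -578178 (j = (-360 - 27)*(1373 - 1*(-121)) = -387*(1373 + 121) = -387*1494 = -578178)
j*S(s(0)) = -578178*6 = -3469068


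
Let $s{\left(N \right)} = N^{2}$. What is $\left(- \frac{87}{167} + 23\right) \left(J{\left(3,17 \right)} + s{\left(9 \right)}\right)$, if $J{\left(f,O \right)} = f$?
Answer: $\frac{315336}{167} \approx 1888.2$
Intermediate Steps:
$\left(- \frac{87}{167} + 23\right) \left(J{\left(3,17 \right)} + s{\left(9 \right)}\right) = \left(- \frac{87}{167} + 23\right) \left(3 + 9^{2}\right) = \left(\left(-87\right) \frac{1}{167} + 23\right) \left(3 + 81\right) = \left(- \frac{87}{167} + 23\right) 84 = \frac{3754}{167} \cdot 84 = \frac{315336}{167}$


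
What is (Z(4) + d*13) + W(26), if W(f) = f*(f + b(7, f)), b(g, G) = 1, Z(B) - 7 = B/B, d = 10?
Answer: 840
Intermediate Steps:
Z(B) = 8 (Z(B) = 7 + B/B = 7 + 1 = 8)
W(f) = f*(1 + f) (W(f) = f*(f + 1) = f*(1 + f))
(Z(4) + d*13) + W(26) = (8 + 10*13) + 26*(1 + 26) = (8 + 130) + 26*27 = 138 + 702 = 840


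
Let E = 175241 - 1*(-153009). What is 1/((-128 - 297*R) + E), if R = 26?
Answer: 1/320400 ≈ 3.1211e-6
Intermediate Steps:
E = 328250 (E = 175241 + 153009 = 328250)
1/((-128 - 297*R) + E) = 1/((-128 - 297*26) + 328250) = 1/((-128 - 7722) + 328250) = 1/(-7850 + 328250) = 1/320400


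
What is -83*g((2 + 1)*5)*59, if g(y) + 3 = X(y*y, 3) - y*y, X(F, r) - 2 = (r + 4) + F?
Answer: -29382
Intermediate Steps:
X(F, r) = 6 + F + r (X(F, r) = 2 + ((r + 4) + F) = 2 + ((4 + r) + F) = 2 + (4 + F + r) = 6 + F + r)
g(y) = 6 (g(y) = -3 + ((6 + y*y + 3) - y*y) = -3 + ((6 + y**2 + 3) - y**2) = -3 + ((9 + y**2) - y**2) = -3 + 9 = 6)
-83*g((2 + 1)*5)*59 = -83*6*59 = -498*59 = -29382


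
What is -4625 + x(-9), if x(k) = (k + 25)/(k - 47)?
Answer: -32377/7 ≈ -4625.3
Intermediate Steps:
x(k) = (25 + k)/(-47 + k)
-4625 + x(-9) = -4625 + (25 - 9)/(-47 - 9) = -4625 + 16/(-56) = -4625 - 1/56*16 = -4625 - 2/7 = -32377/7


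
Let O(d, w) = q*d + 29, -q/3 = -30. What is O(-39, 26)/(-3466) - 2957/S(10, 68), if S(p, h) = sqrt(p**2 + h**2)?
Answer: 3481/3466 - 2957*sqrt(1181)/2362 ≈ -42.018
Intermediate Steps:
q = 90 (q = -3*(-30) = 90)
S(p, h) = sqrt(h**2 + p**2)
O(d, w) = 29 + 90*d (O(d, w) = 90*d + 29 = 29 + 90*d)
O(-39, 26)/(-3466) - 2957/S(10, 68) = (29 + 90*(-39))/(-3466) - 2957/sqrt(68**2 + 10**2) = (29 - 3510)*(-1/3466) - 2957/sqrt(4624 + 100) = -3481*(-1/3466) - 2957*sqrt(1181)/2362 = 3481/3466 - 2957*sqrt(1181)/2362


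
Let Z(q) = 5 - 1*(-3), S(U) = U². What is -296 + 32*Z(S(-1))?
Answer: -40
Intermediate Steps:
Z(q) = 8 (Z(q) = 5 + 3 = 8)
-296 + 32*Z(S(-1)) = -296 + 32*8 = -296 + 256 = -40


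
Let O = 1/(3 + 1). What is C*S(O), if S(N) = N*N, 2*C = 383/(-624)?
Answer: -383/19968 ≈ -0.019181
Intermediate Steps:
C = -383/1248 (C = (383/(-624))/2 = (383*(-1/624))/2 = (½)*(-383/624) = -383/1248 ≈ -0.30689)
O = ¼ (O = 1/4 = ¼ ≈ 0.25000)
S(N) = N²
C*S(O) = -383*(¼)²/1248 = -383/1248*1/16 = -383/19968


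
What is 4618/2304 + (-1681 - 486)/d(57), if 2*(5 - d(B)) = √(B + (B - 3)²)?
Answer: 56561437/3309696 + 4334*√2973/2873 ≈ 99.342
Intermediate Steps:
d(B) = 5 - √(B + (-3 + B)²)/2 (d(B) = 5 - √(B + (B - 3)²)/2 = 5 - √(B + (-3 + B)²)/2)
4618/2304 + (-1681 - 486)/d(57) = 4618/2304 + (-1681 - 486)/(5 - √(57 + (-3 + 57)²)/2) = 4618*(1/2304) - 2167/(5 - √(57 + 54²)/2) = 2309/1152 - 2167/(5 - √(57 + 2916)/2) = 2309/1152 - 2167/(5 - √2973/2)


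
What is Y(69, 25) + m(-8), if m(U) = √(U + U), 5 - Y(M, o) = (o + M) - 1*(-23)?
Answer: -112 + 4*I ≈ -112.0 + 4.0*I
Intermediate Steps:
Y(M, o) = -18 - M - o (Y(M, o) = 5 - ((o + M) - 1*(-23)) = 5 - ((M + o) + 23) = 5 - (23 + M + o) = 5 + (-23 - M - o) = -18 - M - o)
m(U) = √2*√U (m(U) = √(2*U) = √2*√U)
Y(69, 25) + m(-8) = (-18 - 1*69 - 1*25) + √2*√(-8) = (-18 - 69 - 25) + √2*(2*I*√2) = -112 + 4*I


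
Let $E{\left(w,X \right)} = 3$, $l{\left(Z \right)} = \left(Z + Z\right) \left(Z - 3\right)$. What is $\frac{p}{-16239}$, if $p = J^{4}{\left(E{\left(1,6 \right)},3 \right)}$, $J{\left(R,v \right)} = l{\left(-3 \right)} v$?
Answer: $- \frac{45349632}{5413} \approx -8377.9$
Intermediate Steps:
$l{\left(Z \right)} = 2 Z \left(-3 + Z\right)$
$J{\left(R,v \right)} = 36 v$ ($J{\left(R,v \right)} = 2 \left(-3\right) \left(-3 - 3\right) v = 2 \left(-3\right) \left(-6\right) v = 36 v$)
$p = 136048896$ ($p = \left(36 \cdot 3\right)^{4} = 108^{4} = 136048896$)
$\frac{p}{-16239} = \frac{136048896}{-16239} = 136048896 \left(- \frac{1}{16239}\right) = - \frac{45349632}{5413}$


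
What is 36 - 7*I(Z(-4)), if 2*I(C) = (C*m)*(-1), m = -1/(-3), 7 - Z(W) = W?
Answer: 293/6 ≈ 48.833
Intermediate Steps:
Z(W) = 7 - W
m = ⅓ (m = -1*(-⅓) = ⅓ ≈ 0.33333)
I(C) = -C/6 (I(C) = ((C*(⅓))*(-1))/2 = ((C/3)*(-1))/2 = (-C/3)/2 = -C/6)
36 - 7*I(Z(-4)) = 36 - (-7)*(7 - 1*(-4))/6 = 36 - (-7)*(7 + 4)/6 = 36 - (-7)*11/6 = 36 - 7*(-11/6) = 36 + 77/6 = 293/6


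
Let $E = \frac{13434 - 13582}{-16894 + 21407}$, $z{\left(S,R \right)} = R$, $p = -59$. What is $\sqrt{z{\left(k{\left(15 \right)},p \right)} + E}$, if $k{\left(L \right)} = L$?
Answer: $\frac{i \sqrt{1202330895}}{4513} \approx 7.6833 i$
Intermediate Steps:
$E = - \frac{148}{4513} \approx -0.032794$
$\sqrt{z{\left(k{\left(15 \right)},p \right)} + E} = \sqrt{-59 - \frac{148}{4513}} = \sqrt{- \frac{266415}{4513}} = \frac{i \sqrt{1202330895}}{4513}$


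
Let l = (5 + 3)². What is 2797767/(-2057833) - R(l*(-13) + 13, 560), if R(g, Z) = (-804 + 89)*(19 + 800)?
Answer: 1205033339538/2057833 ≈ 5.8558e+5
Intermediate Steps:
l = 64 (l = 8² = 64)
R(g, Z) = -585585 (R(g, Z) = -715*819 = -585585)
2797767/(-2057833) - R(l*(-13) + 13, 560) = 2797767/(-2057833) - 1*(-585585) = 2797767*(-1/2057833) + 585585 = -2797767/2057833 + 585585 = 1205033339538/2057833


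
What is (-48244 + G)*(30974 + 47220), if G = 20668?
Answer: -2156277744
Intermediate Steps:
(-48244 + G)*(30974 + 47220) = (-48244 + 20668)*(30974 + 47220) = -27576*78194 = -2156277744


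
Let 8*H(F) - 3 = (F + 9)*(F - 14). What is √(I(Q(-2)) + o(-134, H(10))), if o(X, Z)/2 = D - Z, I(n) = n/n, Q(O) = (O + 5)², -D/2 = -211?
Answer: √3453/2 ≈ 29.381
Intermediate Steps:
D = 422 (D = -2*(-211) = 422)
Q(O) = (5 + O)²
H(F) = 3/8 + (-14 + F)*(9 + F)/8 (H(F) = 3/8 + ((F + 9)*(F - 14))/8 = 3/8 + ((9 + F)*(-14 + F))/8 = 3/8 + ((-14 + F)*(9 + F))/8 = 3/8 + (-14 + F)*(9 + F)/8)
I(n) = 1
o(X, Z) = 844 - 2*Z (o(X, Z) = 2*(422 - Z) = 844 - 2*Z)
√(I(Q(-2)) + o(-134, H(10))) = √(1 + (844 - 2*(-123/8 - 5/8*10 + (⅛)*10²))) = √(1 + (844 - 2*(-123/8 - 25/4 + (⅛)*100))) = √(1 + (844 - 2*(-123/8 - 25/4 + 25/2))) = √(1 + (844 - 2*(-73/8))) = √(1 + (844 + 73/4)) = √(1 + 3449/4) = √(3453/4) = √3453/2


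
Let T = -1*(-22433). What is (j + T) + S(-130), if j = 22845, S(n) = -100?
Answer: 45178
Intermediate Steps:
T = 22433
(j + T) + S(-130) = (22845 + 22433) - 100 = 45278 - 100 = 45178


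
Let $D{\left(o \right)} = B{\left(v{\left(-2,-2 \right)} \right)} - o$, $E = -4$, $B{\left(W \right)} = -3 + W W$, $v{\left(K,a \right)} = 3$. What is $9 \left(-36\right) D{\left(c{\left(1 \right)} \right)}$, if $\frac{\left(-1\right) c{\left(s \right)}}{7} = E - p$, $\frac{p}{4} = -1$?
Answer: $-1944$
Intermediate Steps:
$p = -4$ ($p = 4 \left(-1\right) = -4$)
$B{\left(W \right)} = -3 + W^{2}$
$c{\left(s \right)} = 0$ ($c{\left(s \right)} = - 7 \left(-4 - -4\right) = - 7 \left(-4 + 4\right) = \left(-7\right) 0 = 0$)
$D{\left(o \right)} = 6 - o$ ($D{\left(o \right)} = \left(-3 + 3^{2}\right) - o = \left(-3 + 9\right) - o = 6 - o$)
$9 \left(-36\right) D{\left(c{\left(1 \right)} \right)} = 9 \left(-36\right) \left(6 - 0\right) = - 324 \left(6 + 0\right) = \left(-324\right) 6 = -1944$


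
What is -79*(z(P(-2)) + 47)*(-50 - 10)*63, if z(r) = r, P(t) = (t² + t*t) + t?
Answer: 15826860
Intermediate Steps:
P(t) = t + 2*t² (P(t) = (t² + t²) + t = 2*t² + t = t + 2*t²)
-79*(z(P(-2)) + 47)*(-50 - 10)*63 = -79*(-2*(1 + 2*(-2)) + 47)*(-50 - 10)*63 = -79*(-2*(1 - 4) + 47)*(-60)*63 = -79*(-2*(-3) + 47)*(-60)*63 = -79*(6 + 47)*(-60)*63 = -4187*(-60)*63 = -79*(-3180)*63 = 251220*63 = 15826860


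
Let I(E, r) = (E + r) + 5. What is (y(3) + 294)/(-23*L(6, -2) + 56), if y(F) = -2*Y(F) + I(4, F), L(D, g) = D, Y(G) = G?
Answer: -150/41 ≈ -3.6585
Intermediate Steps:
I(E, r) = 5 + E + r
y(F) = 9 - F (y(F) = -2*F + (5 + 4 + F) = -2*F + (9 + F) = 9 - F)
(y(3) + 294)/(-23*L(6, -2) + 56) = ((9 - 1*3) + 294)/(-23*6 + 56) = ((9 - 3) + 294)/(-138 + 56) = (6 + 294)/(-82) = 300*(-1/82) = -150/41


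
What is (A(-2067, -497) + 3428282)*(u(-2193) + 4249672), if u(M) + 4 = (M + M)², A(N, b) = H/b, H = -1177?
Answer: 40017924637133784/497 ≈ 8.0519e+13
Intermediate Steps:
A(N, b) = -1177/b
u(M) = -4 + 4*M² (u(M) = -4 + (M + M)² = -4 + (2*M)² = -4 + 4*M²)
(A(-2067, -497) + 3428282)*(u(-2193) + 4249672) = (-1177/(-497) + 3428282)*((-4 + 4*(-2193)²) + 4249672) = (-1177*(-1/497) + 3428282)*((-4 + 4*4809249) + 4249672) = (1177/497 + 3428282)*((-4 + 19236996) + 4249672) = 1703857331*(19236992 + 4249672)/497 = (1703857331/497)*23486664 = 40017924637133784/497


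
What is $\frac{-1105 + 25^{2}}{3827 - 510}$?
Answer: $- \frac{480}{3317} \approx -0.14471$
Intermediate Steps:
$\frac{-1105 + 25^{2}}{3827 - 510} = \frac{-1105 + 625}{3317} = \left(-480\right) \frac{1}{3317} = - \frac{480}{3317}$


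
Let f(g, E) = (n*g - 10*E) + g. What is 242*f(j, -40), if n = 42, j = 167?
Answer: 1834602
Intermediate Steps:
f(g, E) = -10*E + 43*g (f(g, E) = (42*g - 10*E) + g = (-10*E + 42*g) + g = -10*E + 43*g)
242*f(j, -40) = 242*(-10*(-40) + 43*167) = 242*(400 + 7181) = 242*7581 = 1834602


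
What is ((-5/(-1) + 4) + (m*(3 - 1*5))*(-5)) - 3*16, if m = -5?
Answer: -89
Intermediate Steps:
((-5/(-1) + 4) + (m*(3 - 1*5))*(-5)) - 3*16 = ((-5/(-1) + 4) - 5*(3 - 1*5)*(-5)) - 3*16 = ((-5*(-1) + 4) - 5*(3 - 5)*(-5)) - 48 = ((5 + 4) - 5*(-2)*(-5)) - 48 = (9 + 10*(-5)) - 48 = (9 - 50) - 48 = -41 - 48 = -89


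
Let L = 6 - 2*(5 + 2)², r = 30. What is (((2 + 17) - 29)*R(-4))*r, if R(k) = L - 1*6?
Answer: 29400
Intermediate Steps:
L = -92 (L = 6 - 2*7² = 6 - 2*49 = 6 - 98 = -92)
R(k) = -98 (R(k) = -92 - 1*6 = -92 - 6 = -98)
(((2 + 17) - 29)*R(-4))*r = (((2 + 17) - 29)*(-98))*30 = ((19 - 29)*(-98))*30 = -10*(-98)*30 = 980*30 = 29400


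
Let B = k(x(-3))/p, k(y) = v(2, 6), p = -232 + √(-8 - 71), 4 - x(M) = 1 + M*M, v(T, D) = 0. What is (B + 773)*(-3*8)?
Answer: -18552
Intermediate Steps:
x(M) = 3 - M² (x(M) = 4 - (1 + M*M) = 4 - (1 + M²) = 4 + (-1 - M²) = 3 - M²)
p = -232 + I*√79 (p = -232 + √(-79) = -232 + I*√79 ≈ -232.0 + 8.8882*I)
k(y) = 0
B = 0 (B = 0/(-232 + I*√79) = 0)
(B + 773)*(-3*8) = (0 + 773)*(-3*8) = 773*(-24) = -18552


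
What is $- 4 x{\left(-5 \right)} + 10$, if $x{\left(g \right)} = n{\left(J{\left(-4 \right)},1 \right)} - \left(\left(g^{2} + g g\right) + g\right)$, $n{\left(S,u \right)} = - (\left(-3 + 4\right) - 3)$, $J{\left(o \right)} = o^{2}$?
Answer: $182$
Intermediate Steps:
$n{\left(S,u \right)} = 2$ ($n{\left(S,u \right)} = - (1 - 3) = \left(-1\right) \left(-2\right) = 2$)
$x{\left(g \right)} = 2 - g - 2 g^{2}$ ($x{\left(g \right)} = 2 - \left(\left(g^{2} + g g\right) + g\right) = 2 - \left(\left(g^{2} + g^{2}\right) + g\right) = 2 - \left(2 g^{2} + g\right) = 2 - \left(g + 2 g^{2}\right) = 2 - g - 2 g^{2}$)
$- 4 x{\left(-5 \right)} + 10 = - 4 \left(2 - -5 - 2 \left(-5\right)^{2}\right) + 10 = - 4 \left(2 + 5 - 50\right) + 10 = \left(-4\right) \left(-43\right) + 10 = 172 + 10 = 182$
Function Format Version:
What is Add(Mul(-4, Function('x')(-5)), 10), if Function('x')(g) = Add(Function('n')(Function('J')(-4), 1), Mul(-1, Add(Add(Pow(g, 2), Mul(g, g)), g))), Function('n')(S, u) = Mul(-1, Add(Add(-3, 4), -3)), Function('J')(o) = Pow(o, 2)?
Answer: 182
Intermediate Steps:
Function('n')(S, u) = 2 (Function('n')(S, u) = Mul(-1, Add(1, -3)) = Mul(-1, -2) = 2)
Function('x')(g) = Add(2, Mul(-1, g), Mul(-2, Pow(g, 2))) (Function('x')(g) = Add(2, Mul(-1, Add(Add(Pow(g, 2), Mul(g, g)), g))) = Add(2, Mul(-1, Add(Add(Pow(g, 2), Pow(g, 2)), g))) = Add(2, Mul(-1, Add(Mul(2, Pow(g, 2)), g))) = Add(2, Mul(-1, Add(g, Mul(2, Pow(g, 2))))) = Add(2, Add(Mul(-1, g), Mul(-2, Pow(g, 2)))) = Add(2, Mul(-1, g), Mul(-2, Pow(g, 2))))
Add(Mul(-4, Function('x')(-5)), 10) = Add(Mul(-4, Add(2, Mul(-1, -5), Mul(-2, Pow(-5, 2)))), 10) = Add(Mul(-4, Add(2, 5, Mul(-2, 25))), 10) = Add(Mul(-4, Add(2, 5, -50)), 10) = Add(Mul(-4, -43), 10) = Add(172, 10) = 182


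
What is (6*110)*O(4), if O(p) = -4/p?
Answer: -660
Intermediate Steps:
(6*110)*O(4) = (6*110)*(-4/4) = 660*(-4*¼) = 660*(-1) = -660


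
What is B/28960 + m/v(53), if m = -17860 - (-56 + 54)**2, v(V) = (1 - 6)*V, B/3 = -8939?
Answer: 102046987/1534880 ≈ 66.485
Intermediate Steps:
B = -26817 (B = 3*(-8939) = -26817)
v(V) = -5*V
m = -17864 (m = -17860 - 1*(-2)**2 = -17860 - 1*4 = -17860 - 4 = -17864)
B/28960 + m/v(53) = -26817/28960 - 17864/((-5*53)) = -26817*1/28960 - 17864/(-265) = -26817/28960 - 17864*(-1/265) = -26817/28960 + 17864/265 = 102046987/1534880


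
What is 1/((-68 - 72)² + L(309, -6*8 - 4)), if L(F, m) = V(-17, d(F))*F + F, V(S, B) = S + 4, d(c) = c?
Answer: 1/15892 ≈ 6.2925e-5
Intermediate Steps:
V(S, B) = 4 + S
L(F, m) = -12*F (L(F, m) = (4 - 17)*F + F = -13*F + F = -12*F)
1/((-68 - 72)² + L(309, -6*8 - 4)) = 1/((-68 - 72)² - 12*309) = 1/((-140)² - 3708) = 1/(19600 - 3708) = 1/15892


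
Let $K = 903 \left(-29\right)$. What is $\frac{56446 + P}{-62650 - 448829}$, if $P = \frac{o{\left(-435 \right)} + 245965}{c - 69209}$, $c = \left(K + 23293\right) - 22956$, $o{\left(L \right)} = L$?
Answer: $- \frac{1788484928}{16206894087} \approx -0.11035$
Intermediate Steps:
$K = -26187$
$c = -25850$ ($c = \left(-26187 + 23293\right) - 22956 = -2894 - 22956 = -25850$)
$P = - \frac{245530}{95059}$ ($P = \frac{-435 + 245965}{-25850 - 69209} = \frac{245530}{-25850 - 69209} = \frac{245530}{-95059} = 245530 \left(- \frac{1}{95059}\right) = - \frac{245530}{95059} \approx -2.5829$)
$\frac{56446 + P}{-62650 - 448829} = \frac{56446 - \frac{245530}{95059}}{-62650 - 448829} = \frac{5365454784}{95059 \left(-511479\right)} = \frac{5365454784}{95059} \left(- \frac{1}{511479}\right) = - \frac{1788484928}{16206894087}$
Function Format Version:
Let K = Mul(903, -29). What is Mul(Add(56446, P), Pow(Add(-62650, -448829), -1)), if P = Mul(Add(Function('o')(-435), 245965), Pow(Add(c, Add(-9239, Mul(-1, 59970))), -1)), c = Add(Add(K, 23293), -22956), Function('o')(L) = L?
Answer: Rational(-1788484928, 16206894087) ≈ -0.11035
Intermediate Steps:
K = -26187
c = -25850 (c = Add(Add(-26187, 23293), -22956) = Add(-2894, -22956) = -25850)
P = Rational(-245530, 95059) (P = Mul(Add(-435, 245965), Pow(Add(-25850, Add(-9239, Mul(-1, 59970))), -1)) = Mul(245530, Pow(Add(-25850, Add(-9239, -59970)), -1)) = Mul(245530, Pow(Add(-25850, -69209), -1)) = Mul(245530, Pow(-95059, -1)) = Mul(245530, Rational(-1, 95059)) = Rational(-245530, 95059) ≈ -2.5829)
Mul(Add(56446, P), Pow(Add(-62650, -448829), -1)) = Mul(Add(56446, Rational(-245530, 95059)), Pow(Add(-62650, -448829), -1)) = Mul(Rational(5365454784, 95059), Pow(-511479, -1)) = Mul(Rational(5365454784, 95059), Rational(-1, 511479)) = Rational(-1788484928, 16206894087)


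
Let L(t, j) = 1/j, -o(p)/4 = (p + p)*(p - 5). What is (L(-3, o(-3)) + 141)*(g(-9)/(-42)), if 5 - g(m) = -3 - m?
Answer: 27071/8064 ≈ 3.3570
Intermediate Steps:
g(m) = 8 + m (g(m) = 5 - (-3 - m) = 5 + (3 + m) = 8 + m)
o(p) = -8*p*(-5 + p) (o(p) = -4*(p + p)*(p - 5) = -4*2*p*(-5 + p) = -8*p*(-5 + p))
(L(-3, o(-3)) + 141)*(g(-9)/(-42)) = (1/(8*(-3)*(5 - 1*(-3))) + 141)*((8 - 9)/(-42)) = (1/(8*(-3)*(5 + 3)) + 141)*(-1*(-1/42)) = (1/(8*(-3)*8) + 141)*(1/42) = (1/(-192) + 141)*(1/42) = (-1/192 + 141)*(1/42) = (27071/192)*(1/42) = 27071/8064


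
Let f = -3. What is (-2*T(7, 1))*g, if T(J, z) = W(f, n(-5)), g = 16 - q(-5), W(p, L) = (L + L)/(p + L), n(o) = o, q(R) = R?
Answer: -105/2 ≈ -52.500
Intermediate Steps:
W(p, L) = 2*L/(L + p) (W(p, L) = (2*L)/(L + p) = 2*L/(L + p))
g = 21 (g = 16 - 1*(-5) = 16 + 5 = 21)
T(J, z) = 5/4 (T(J, z) = 2*(-5)/(-5 - 3) = 2*(-5)/(-8) = 2*(-5)*(-1/8) = 5/4)
(-2*T(7, 1))*g = -2*5/4*21 = -5/2*21 = -105/2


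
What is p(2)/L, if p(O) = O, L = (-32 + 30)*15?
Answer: -1/15 ≈ -0.066667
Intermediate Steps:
L = -30 (L = -2*15 = -30)
p(2)/L = 2/(-30) = 2*(-1/30) = -1/15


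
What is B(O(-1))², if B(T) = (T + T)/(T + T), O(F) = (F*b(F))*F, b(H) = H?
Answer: 1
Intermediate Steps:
O(F) = F³ (O(F) = (F*F)*F = F²*F = F³)
B(T) = 1 (B(T) = (2*T)/((2*T)) = (2*T)*(1/(2*T)) = 1)
B(O(-1))² = 1² = 1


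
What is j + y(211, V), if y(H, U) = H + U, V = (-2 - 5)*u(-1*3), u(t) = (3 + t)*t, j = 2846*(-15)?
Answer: -42479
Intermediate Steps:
j = -42690
u(t) = t*(3 + t)
V = 0 (V = (-2 - 5)*((-1*3)*(3 - 1*3)) = -(-21)*(3 - 3) = -(-21)*0 = -7*0 = 0)
j + y(211, V) = -42690 + (211 + 0) = -42690 + 211 = -42479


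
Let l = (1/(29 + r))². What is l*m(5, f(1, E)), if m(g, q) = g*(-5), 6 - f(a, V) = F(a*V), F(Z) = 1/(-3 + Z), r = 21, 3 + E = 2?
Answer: -1/100 ≈ -0.010000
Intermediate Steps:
E = -1 (E = -3 + 2 = -1)
f(a, V) = 6 - 1/(-3 + V*a) (f(a, V) = 6 - 1/(-3 + a*V) = 6 - 1/(-3 + V*a))
m(g, q) = -5*g
l = 1/2500 (l = (1/(29 + 21))² = (1/50)² = 1/2500 ≈ 0.00040000)
l*m(5, f(1, E)) = (-5*5)/2500 = (1/2500)*(-25) = -1/100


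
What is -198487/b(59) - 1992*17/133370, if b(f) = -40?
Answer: 2647085663/533480 ≈ 4961.9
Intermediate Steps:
-198487/b(59) - 1992*17/133370 = -198487/(-40) - 1992*17/133370 = -198487*(-1/40) - 33864*1/133370 = 198487/40 - 16932/66685 = 2647085663/533480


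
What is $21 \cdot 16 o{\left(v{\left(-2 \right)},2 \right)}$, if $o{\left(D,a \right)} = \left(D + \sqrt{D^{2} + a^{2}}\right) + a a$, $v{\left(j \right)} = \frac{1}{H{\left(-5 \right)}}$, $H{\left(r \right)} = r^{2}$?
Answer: $\frac{33936}{25} + \frac{336 \sqrt{2501}}{25} \approx 2029.6$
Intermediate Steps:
$v{\left(j \right)} = \frac{1}{25}$ ($v{\left(j \right)} = \frac{1}{\left(-5\right)^{2}} = \frac{1}{25}$)
$o{\left(D,a \right)} = D + a^{2} + \sqrt{D^{2} + a^{2}}$ ($o{\left(D,a \right)} = \left(D + \sqrt{D^{2} + a^{2}}\right) + a^{2} = D + a^{2} + \sqrt{D^{2} + a^{2}}$)
$21 \cdot 16 o{\left(v{\left(-2 \right)},2 \right)} = 21 \cdot 16 \left(\frac{1}{25} + 2^{2} + \sqrt{\left(\frac{1}{25}\right)^{2} + 2^{2}}\right) = 336 \left(\frac{1}{25} + 4 + \sqrt{\frac{1}{625} + 4}\right) = 336 \left(\frac{1}{25} + 4 + \sqrt{\frac{2501}{625}}\right) = 336 \left(\frac{1}{25} + 4 + \frac{\sqrt{2501}}{25}\right) = 336 \left(\frac{101}{25} + \frac{\sqrt{2501}}{25}\right) = \frac{33936}{25} + \frac{336 \sqrt{2501}}{25}$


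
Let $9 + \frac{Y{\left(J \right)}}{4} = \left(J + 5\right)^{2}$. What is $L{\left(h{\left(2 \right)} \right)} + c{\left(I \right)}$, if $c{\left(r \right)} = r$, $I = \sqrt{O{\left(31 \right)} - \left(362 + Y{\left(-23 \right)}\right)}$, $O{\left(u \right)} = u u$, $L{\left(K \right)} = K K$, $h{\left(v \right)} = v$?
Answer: $4 + i \sqrt{661} \approx 4.0 + 25.71 i$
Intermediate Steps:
$Y{\left(J \right)} = -36 + 4 \left(5 + J\right)^{2}$ ($Y{\left(J \right)} = -36 + 4 \left(J + 5\right)^{2} = -36 + 4 \left(5 + J\right)^{2}$)
$L{\left(K \right)} = K^{2}$
$O{\left(u \right)} = u^{2}$
$I = i \sqrt{661}$ ($I = \sqrt{31^{2} - \left(326 + 4 \left(5 - 23\right)^{2}\right)} = \sqrt{961 - \left(326 + 1296\right)} = \sqrt{961 - 1622} = \sqrt{-661} = i \sqrt{661} \approx 25.71 i$)
$L{\left(h{\left(2 \right)} \right)} + c{\left(I \right)} = 2^{2} + i \sqrt{661} = 4 + i \sqrt{661}$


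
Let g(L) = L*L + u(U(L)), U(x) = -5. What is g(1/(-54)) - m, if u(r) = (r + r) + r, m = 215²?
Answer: -134835839/2916 ≈ -46240.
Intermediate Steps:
m = 46225
u(r) = 3*r (u(r) = 2*r + r = 3*r)
g(L) = -15 + L² (g(L) = L*L + 3*(-5) = L² - 15 = -15 + L²)
g(1/(-54)) - m = (-15 + (1/(-54))²) - 1*46225 = (-15 + (-1/54)²) - 46225 = (-15 + 1/2916) - 46225 = -43739/2916 - 46225 = -134835839/2916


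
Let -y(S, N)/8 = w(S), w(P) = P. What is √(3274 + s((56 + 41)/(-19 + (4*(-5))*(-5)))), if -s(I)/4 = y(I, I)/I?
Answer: √3306 ≈ 57.498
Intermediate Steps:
y(S, N) = -8*S
s(I) = 32 (s(I) = -4*(-8*I)/I = -4*(-8) = 32)
√(3274 + s((56 + 41)/(-19 + (4*(-5))*(-5)))) = √(3274 + 32) = √3306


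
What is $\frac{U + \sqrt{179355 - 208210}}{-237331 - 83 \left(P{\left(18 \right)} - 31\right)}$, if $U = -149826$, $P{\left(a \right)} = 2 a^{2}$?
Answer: $\frac{74913}{144271} - \frac{i \sqrt{28855}}{288542} \approx 0.51925 - 0.00058871 i$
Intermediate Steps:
$\frac{U + \sqrt{179355 - 208210}}{-237331 - 83 \left(P{\left(18 \right)} - 31\right)} = \frac{-149826 + \sqrt{179355 - 208210}}{-237331 - 83 \left(2 \cdot 18^{2} - 31\right)} = \frac{-149826 + \sqrt{-28855}}{-237331 - 83 \left(2 \cdot 324 - 31\right)} = \frac{-149826 + i \sqrt{28855}}{-237331 - 83 \left(648 - 31\right)} = \frac{-149826 + i \sqrt{28855}}{-237331 - 51211} = \frac{-149826 + i \sqrt{28855}}{-288542} = \left(-149826 + i \sqrt{28855}\right) \left(- \frac{1}{288542}\right) = \frac{74913}{144271} - \frac{i \sqrt{28855}}{288542}$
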